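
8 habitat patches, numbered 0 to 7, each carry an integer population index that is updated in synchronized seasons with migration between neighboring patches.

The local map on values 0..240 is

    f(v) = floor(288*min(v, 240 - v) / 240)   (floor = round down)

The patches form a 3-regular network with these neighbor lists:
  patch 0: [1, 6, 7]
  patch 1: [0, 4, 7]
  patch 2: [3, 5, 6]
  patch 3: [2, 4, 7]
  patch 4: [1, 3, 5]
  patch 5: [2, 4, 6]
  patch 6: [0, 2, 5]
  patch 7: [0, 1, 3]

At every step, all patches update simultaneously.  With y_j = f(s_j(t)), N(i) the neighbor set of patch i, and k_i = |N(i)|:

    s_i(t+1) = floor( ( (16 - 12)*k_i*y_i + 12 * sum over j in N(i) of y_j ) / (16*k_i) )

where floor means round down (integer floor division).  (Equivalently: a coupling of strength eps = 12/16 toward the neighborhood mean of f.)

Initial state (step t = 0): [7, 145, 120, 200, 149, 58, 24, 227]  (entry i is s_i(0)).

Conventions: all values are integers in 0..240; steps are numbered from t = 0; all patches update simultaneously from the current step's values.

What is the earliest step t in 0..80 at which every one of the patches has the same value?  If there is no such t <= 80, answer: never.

Simulating step by step:
t=0: [7, 145, 120, 200, 149, 58, 24, 227]  (not all equal)
t=1: [41, 61, 72, 79, 85, 87, 62, 46]  (not all equal)
t=2: [62, 69, 89, 84, 93, 91, 78, 67]  (not all equal)
t=3: [82, 86, 102, 99, 100, 104, 95, 84]  (not all equal)
t=4: [103, 105, 119, 115, 116, 120, 114, 104]  (not all equal)
t=5: [127, 128, 140, 135, 136, 140, 136, 127]  (not all equal)
t=6: [132, 132, 122, 126, 126, 122, 124, 132]  (not all equal)
t=7: [131, 130, 139, 135, 135, 139, 137, 130]  (not all equal)
t=8: [129, 130, 122, 126, 126, 122, 123, 130]  (not all equal)
t=9: [134, 133, 139, 136, 136, 139, 138, 133]  (not all equal)
t=10: [126, 126, 122, 124, 124, 122, 122, 126]  (not all equal)
t=11: [137, 136, 140, 138, 138, 140, 139, 136]  (not all equal)
t=12: [123, 123, 120, 122, 122, 120, 121, 123]  (not all equal)
t=13: [140, 140, 142, 141, 141, 142, 142, 140]  (not all equal)
t=14: [119, 119, 117, 118, 118, 117, 117, 119]  (not all equal)
t=15: [141, 141, 140, 141, 141, 140, 140, 141]  (not all equal)
t=16: [118, 118, 119, 118, 118, 119, 119, 118]  (not all equal)
t=17: [141, 141, 141, 141, 141, 141, 141, 141]  (all equal)

Answer: 17
Key observation: Synchronization is absorbing here: once all patches are equal they stay equal, and step 17 is the first all-equal step.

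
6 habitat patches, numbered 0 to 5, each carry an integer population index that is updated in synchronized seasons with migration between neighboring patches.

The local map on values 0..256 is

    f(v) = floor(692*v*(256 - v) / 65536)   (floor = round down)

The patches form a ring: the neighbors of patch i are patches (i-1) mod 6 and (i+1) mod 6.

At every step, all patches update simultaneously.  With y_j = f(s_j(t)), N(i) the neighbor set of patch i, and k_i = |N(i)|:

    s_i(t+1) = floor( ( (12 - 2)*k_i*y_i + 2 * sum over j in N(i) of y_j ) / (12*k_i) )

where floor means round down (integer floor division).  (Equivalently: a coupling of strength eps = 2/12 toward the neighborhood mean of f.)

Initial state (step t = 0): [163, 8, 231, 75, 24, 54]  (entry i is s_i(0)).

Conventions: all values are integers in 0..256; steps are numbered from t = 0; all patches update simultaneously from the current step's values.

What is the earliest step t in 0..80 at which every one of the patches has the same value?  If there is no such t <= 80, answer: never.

Simulating step by step:
t=0: [163, 8, 231, 75, 24, 54]  (not all equal)
t=1: [144, 35, 63, 129, 69, 114]  (not all equal)
t=2: [162, 92, 127, 165, 141, 167]  (not all equal)
t=3: [159, 160, 169, 160, 168, 157]  (not all equal)
t=4: [162, 161, 156, 160, 157, 163]  (not all equal)
t=5: [160, 161, 163, 162, 163, 160]  (not all equal)
t=6: [161, 161, 160, 160, 160, 161]  (not all equal)
t=7: [161, 161, 161, 162, 161, 161]  (not all equal)
t=8: [161, 161, 160, 160, 160, 161]  (not all equal)

Answer: never
Key observation: The state at step 6 reappears at step 8 — the system is in a cycle of period 2 from step 6 on.  No step 0..8 is synchronized, and the cycle repeats forever, so no step up to 80 (or ever) has all patches equal.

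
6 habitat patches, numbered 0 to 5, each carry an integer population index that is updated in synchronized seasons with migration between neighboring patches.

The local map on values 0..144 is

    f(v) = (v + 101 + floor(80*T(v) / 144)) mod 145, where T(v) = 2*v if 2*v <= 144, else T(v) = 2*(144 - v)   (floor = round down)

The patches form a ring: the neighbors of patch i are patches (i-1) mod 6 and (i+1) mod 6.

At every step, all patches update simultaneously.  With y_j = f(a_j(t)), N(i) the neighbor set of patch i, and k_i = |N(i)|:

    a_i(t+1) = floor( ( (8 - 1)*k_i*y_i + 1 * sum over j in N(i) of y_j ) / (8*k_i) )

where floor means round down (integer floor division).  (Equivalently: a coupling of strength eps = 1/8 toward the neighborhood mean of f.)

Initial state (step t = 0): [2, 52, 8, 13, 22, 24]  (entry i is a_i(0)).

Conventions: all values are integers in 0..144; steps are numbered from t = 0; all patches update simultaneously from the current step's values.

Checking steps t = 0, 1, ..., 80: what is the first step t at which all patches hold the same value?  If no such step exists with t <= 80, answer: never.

Simulating step by step:
t=0: [2, 52, 8, 13, 22, 24]  (not all equal)
t=1: [96, 70, 114, 119, 10, 11]  (not all equal)
t=2: [106, 103, 102, 103, 120, 122]  (not all equal)
t=3: [103, 104, 104, 103, 102, 102]  (not all equal)
t=4: [104, 104, 104, 104, 104, 104]  (all equal)

Answer: 4
Key observation: Synchronization is absorbing here: once all patches are equal they stay equal, and step 4 is the first all-equal step.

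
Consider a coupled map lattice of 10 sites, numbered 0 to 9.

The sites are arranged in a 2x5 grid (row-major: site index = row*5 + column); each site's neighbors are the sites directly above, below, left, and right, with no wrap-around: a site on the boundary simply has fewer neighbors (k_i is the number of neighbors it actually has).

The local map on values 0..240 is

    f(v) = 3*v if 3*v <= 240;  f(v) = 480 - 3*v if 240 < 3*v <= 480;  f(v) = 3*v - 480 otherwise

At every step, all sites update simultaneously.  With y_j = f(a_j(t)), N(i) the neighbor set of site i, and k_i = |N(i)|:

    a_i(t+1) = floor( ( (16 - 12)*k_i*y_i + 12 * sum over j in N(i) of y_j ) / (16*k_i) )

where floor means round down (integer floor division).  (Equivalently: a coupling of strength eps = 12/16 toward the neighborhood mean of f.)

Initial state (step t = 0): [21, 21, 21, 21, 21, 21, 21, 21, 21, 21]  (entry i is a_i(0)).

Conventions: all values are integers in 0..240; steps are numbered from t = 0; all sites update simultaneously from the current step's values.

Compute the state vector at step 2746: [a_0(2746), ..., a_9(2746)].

Simulating step by step:
t=0: [21, 21, 21, 21, 21, 21, 21, 21, 21, 21]
t=1: [63, 63, 63, 63, 63, 63, 63, 63, 63, 63]
t=2: [189, 189, 189, 189, 189, 189, 189, 189, 189, 189]
t=3: [87, 87, 87, 87, 87, 87, 87, 87, 87, 87]
t=4: [219, 219, 219, 219, 219, 219, 219, 219, 219, 219]
t=5: [177, 177, 177, 177, 177, 177, 177, 177, 177, 177]
t=6: [51, 51, 51, 51, 51, 51, 51, 51, 51, 51]
t=7: [153, 153, 153, 153, 153, 153, 153, 153, 153, 153]
t=8: [21, 21, 21, 21, 21, 21, 21, 21, 21, 21]

Answer: [189, 189, 189, 189, 189, 189, 189, 189, 189, 189]
Key observation: The state at step 0, [21, 21, 21, 21, 21, 21, 21, 21, 21, 21], reappears at step 8: the system is in a cycle of period 8 from step 0 on.  Therefore the state at step 2746 equals the state at step 0 + ((2746 - 0) mod 8) = 2, which is [189, 189, 189, 189, 189, 189, 189, 189, 189, 189].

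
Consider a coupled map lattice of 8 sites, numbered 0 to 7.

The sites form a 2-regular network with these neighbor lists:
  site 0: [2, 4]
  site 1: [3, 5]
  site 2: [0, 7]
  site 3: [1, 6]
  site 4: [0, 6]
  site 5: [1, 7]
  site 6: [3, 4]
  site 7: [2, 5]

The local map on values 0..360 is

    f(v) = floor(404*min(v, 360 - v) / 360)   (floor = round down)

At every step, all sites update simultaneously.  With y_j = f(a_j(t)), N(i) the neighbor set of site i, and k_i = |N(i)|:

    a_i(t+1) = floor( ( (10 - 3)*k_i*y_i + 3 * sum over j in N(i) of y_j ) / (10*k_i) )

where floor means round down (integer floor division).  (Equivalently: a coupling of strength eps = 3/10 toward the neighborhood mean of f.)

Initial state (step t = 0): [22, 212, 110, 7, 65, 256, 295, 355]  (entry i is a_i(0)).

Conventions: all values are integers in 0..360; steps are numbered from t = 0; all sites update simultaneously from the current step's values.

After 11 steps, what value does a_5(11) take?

Answer: a_5(11) = 196

Derivation:
t=0: [22, 212, 110, 7, 65, 256, 295, 355]
t=1: [46, 134, 90, 40, 64, 106, 62, 39]
t=2: [61, 129, 84, 63, 67, 111, 65, 62]
t=3: [72, 129, 86, 81, 73, 118, 72, 81]
t=4: [82, 134, 92, 96, 80, 127, 81, 97]
t=5: [93, 142, 102, 110, 89, 138, 92, 112]
t=6: [104, 152, 114, 125, 100, 150, 105, 127]
t=7: [117, 165, 127, 141, 113, 164, 119, 143]
t=8: [131, 180, 143, 158, 127, 180, 135, 160]
t=9: [148, 198, 160, 176, 144, 198, 153, 179]
t=10: [167, 183, 180, 190, 163, 183, 173, 194]
t=11: [188, 196, 197, 191, 184, 196, 191, 190]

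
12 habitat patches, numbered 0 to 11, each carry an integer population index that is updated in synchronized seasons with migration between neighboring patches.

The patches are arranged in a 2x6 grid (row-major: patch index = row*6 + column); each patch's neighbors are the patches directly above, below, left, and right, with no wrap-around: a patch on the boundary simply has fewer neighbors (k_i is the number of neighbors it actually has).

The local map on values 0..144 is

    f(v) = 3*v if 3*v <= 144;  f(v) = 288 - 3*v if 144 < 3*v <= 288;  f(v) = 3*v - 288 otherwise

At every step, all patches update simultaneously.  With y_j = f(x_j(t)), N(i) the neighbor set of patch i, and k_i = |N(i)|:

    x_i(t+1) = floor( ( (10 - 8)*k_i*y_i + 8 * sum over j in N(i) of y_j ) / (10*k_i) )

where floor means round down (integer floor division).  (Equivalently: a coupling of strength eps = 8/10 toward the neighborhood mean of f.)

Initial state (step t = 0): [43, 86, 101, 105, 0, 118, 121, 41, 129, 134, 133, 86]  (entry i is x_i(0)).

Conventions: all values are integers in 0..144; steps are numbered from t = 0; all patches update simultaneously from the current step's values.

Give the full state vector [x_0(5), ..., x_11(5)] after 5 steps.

Simulating step by step:
t=0: [43, 86, 101, 105, 0, 118, 121, 41, 129, 134, 133, 86]
t=1: [67, 77, 44, 39, 54, 25, 115, 79, 87, 86, 60, 76]
t=2: [63, 83, 80, 100, 105, 89, 66, 47, 62, 73, 79, 85]
t=3: [71, 84, 50, 40, 27, 28, 114, 89, 89, 57, 44, 35]
t=4: [51, 69, 74, 113, 105, 91, 49, 33, 77, 96, 107, 107]
t=5: [115, 96, 63, 35, 31, 27, 121, 94, 55, 37, 22, 25]

Answer: [115, 96, 63, 35, 31, 27, 121, 94, 55, 37, 22, 25]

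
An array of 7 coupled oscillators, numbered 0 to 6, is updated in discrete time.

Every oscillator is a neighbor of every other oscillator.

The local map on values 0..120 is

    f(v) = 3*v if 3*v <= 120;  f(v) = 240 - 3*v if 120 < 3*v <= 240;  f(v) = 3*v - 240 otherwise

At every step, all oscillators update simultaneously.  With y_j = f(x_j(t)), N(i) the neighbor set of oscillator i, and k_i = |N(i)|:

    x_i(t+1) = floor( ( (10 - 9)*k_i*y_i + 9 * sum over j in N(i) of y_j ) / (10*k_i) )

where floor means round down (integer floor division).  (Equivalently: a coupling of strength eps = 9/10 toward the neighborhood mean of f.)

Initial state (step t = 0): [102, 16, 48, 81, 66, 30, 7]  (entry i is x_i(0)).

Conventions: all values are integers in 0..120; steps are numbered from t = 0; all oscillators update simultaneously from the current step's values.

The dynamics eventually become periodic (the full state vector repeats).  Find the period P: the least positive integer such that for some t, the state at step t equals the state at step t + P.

Simulating step by step:
t=0: [102, 16, 48, 81, 66, 30, 7]
t=1: [51, 52, 50, 54, 52, 50, 53]
t=2: [84, 84, 84, 85, 84, 84, 85]
t=3: [12, 12, 12, 12, 12, 12, 12]
t=4: [36, 36, 36, 36, 36, 36, 36]
t=5: [108, 108, 108, 108, 108, 108, 108]
t=6: [84, 84, 84, 84, 84, 84, 84]
t=7: [12, 12, 12, 12, 12, 12, 12]

Answer: 4
Key observation: The state at step 3, [12, 12, 12, 12, 12, 12, 12], reappears at step 7 — and no state repeats earlier — so the cycle the system enters has period 4.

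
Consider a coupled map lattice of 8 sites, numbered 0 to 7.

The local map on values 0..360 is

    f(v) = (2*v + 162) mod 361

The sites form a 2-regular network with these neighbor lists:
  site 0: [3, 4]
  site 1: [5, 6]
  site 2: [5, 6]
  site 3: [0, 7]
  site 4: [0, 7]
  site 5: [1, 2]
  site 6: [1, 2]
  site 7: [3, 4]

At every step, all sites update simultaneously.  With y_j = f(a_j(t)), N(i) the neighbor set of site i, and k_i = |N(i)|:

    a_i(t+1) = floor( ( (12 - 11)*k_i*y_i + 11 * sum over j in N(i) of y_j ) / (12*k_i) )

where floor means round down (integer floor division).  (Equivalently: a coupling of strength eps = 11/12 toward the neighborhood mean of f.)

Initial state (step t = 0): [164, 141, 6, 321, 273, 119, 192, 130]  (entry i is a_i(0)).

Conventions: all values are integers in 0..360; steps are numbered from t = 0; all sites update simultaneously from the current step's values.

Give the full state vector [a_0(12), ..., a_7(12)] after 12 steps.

Simulating step by step:
t=0: [164, 141, 6, 321, 273, 119, 192, 130]
t=1: [207, 109, 117, 93, 116, 121, 133, 201]
t=2: [192, 52, 53, 220, 194, 28, 30, 191]
t=3: [212, 223, 224, 188, 184, 262, 263, 212]
t=4: [177, 319, 319, 221, 220, 254, 254, 177]
t=5: [234, 289, 289, 162, 162, 97, 97, 234]
t=6: [137, 327, 327, 257, 257, 46, 46, 137]
t=7: [295, 240, 240, 95, 95, 107, 107, 295]
t=8: [325, 37, 37, 56, 56, 258, 258, 325]
t=9: [258, 310, 310, 105, 105, 242, 242, 258]
t=10: [36, 266, 266, 291, 291, 78, 78, 36]
t=11: [39, 319, 319, 216, 216, 331, 331, 39]
t=12: [233, 100, 100, 239, 239, 80, 80, 233]

Answer: [233, 100, 100, 239, 239, 80, 80, 233]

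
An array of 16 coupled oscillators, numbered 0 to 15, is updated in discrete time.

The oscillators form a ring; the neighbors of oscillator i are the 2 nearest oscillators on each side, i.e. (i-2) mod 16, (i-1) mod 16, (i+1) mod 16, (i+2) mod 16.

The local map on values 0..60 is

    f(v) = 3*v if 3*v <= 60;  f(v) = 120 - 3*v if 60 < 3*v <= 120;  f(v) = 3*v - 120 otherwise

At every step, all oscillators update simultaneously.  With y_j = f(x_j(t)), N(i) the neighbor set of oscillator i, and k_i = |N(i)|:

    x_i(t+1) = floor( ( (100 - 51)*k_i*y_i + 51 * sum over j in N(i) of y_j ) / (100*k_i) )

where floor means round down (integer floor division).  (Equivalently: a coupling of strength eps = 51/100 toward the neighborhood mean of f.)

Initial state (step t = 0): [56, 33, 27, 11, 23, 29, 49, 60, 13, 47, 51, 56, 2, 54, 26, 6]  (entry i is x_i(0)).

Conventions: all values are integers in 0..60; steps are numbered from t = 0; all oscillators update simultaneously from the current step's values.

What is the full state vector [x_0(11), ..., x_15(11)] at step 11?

Simulating step by step:
t=0: [56, 33, 27, 11, 23, 29, 49, 60, 13, 47, 51, 56, 2, 54, 26, 6]
t=1: [38, 27, 38, 34, 41, 37, 36, 44, 37, 33, 30, 36, 23, 35, 35, 28]
t=2: [15, 27, 11, 16, 7, 10, 10, 12, 13, 18, 26, 20, 34, 21, 21, 27]
t=3: [43, 40, 35, 39, 28, 31, 30, 37, 39, 49, 42, 51, 36, 50, 48, 44]
t=4: [10, 4, 13, 11, 27, 23, 24, 15, 10, 19, 12, 25, 17, 25, 19, 13]
t=5: [33, 23, 33, 34, 40, 46, 44, 45, 38, 47, 40, 46, 48, 46, 48, 37]
t=6: [23, 33, 21, 20, 8, 14, 10, 14, 9, 15, 8, 16, 19, 18, 20, 18]
t=7: [49, 38, 47, 47, 35, 40, 31, 38, 31, 40, 34, 46, 51, 54, 56, 50]
t=8: [26, 15, 19, 15, 16, 8, 19, 9, 19, 8, 18, 20, 32, 37, 40, 30]
t=9: [37, 44, 50, 44, 46, 34, 47, 33, 48, 37, 47, 43, 27, 18, 13, 26]
t=10: [20, 17, 21, 15, 19, 18, 20, 19, 20, 13, 20, 20, 34, 42, 37, 35]
t=11: [46, 47, 55, 49, 55, 54, 58, 55, 56, 49, 51, 45, 26, 15, 17, 23]

Answer: [46, 47, 55, 49, 55, 54, 58, 55, 56, 49, 51, 45, 26, 15, 17, 23]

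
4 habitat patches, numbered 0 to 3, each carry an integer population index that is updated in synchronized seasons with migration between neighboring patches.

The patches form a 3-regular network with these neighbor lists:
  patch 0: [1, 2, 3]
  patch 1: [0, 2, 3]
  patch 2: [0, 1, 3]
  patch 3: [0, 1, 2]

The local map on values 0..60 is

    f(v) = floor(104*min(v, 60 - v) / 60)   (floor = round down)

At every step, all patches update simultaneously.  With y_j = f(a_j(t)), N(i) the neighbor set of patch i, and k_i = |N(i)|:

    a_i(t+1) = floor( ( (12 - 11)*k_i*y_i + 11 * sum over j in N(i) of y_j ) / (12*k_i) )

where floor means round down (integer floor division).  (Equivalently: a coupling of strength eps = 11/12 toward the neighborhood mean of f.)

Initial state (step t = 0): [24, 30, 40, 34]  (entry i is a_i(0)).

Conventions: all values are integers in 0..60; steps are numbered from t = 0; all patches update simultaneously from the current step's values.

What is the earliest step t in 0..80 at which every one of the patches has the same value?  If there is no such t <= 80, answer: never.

Simulating step by step:
t=0: [24, 30, 40, 34]  (not all equal)
t=1: [43, 41, 45, 42]  (not all equal)
t=2: [29, 28, 30, 29]  (not all equal)
t=3: [50, 50, 49, 50]  (not all equal)
t=4: [17, 17, 17, 17]  (all equal)

Answer: 4
Key observation: Synchronization is absorbing here: once all patches are equal they stay equal, and step 4 is the first all-equal step.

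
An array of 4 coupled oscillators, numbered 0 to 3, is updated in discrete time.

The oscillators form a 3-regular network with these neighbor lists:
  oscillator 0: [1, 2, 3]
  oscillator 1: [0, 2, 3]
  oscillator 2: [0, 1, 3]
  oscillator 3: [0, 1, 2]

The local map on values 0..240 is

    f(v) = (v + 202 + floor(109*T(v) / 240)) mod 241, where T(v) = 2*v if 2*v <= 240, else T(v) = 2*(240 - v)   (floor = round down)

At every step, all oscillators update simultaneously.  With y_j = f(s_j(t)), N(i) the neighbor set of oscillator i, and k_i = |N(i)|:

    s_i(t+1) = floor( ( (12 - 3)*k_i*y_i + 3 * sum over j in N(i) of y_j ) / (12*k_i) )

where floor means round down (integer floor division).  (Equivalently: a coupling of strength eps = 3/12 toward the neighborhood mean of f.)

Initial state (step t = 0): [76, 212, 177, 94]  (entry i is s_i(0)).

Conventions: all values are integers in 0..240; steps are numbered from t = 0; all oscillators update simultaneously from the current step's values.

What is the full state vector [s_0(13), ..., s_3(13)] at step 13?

Simulating step by step:
t=0: [76, 212, 177, 94]
t=1: [123, 185, 183, 146]
t=2: [191, 194, 194, 192]
t=3: [196, 196, 196, 196]
t=4: [196, 196, 196, 196]
t=5: [196, 196, 196, 196]
t=6: [196, 196, 196, 196]
t=7: [196, 196, 196, 196]
t=8: [196, 196, 196, 196]
t=9: [196, 196, 196, 196]
t=10: [196, 196, 196, 196]
t=11: [196, 196, 196, 196]
t=12: [196, 196, 196, 196]
t=13: [196, 196, 196, 196]

Answer: [196, 196, 196, 196]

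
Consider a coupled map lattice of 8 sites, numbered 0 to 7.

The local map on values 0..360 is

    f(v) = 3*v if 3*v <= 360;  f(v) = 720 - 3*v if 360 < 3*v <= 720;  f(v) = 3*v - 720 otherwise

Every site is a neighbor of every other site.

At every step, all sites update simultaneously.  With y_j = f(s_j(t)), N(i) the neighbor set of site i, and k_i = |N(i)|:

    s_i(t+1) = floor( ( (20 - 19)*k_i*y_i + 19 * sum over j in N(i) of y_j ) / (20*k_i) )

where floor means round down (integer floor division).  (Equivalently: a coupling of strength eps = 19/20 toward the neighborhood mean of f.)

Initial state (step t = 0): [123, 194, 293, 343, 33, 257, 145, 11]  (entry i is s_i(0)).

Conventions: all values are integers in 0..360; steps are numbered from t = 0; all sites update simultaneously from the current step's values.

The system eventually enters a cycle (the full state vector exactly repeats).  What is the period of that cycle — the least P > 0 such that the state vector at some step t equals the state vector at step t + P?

Simulating step by step:
t=0: [123, 194, 293, 343, 33, 257, 145, 11]
t=1: [163, 181, 179, 166, 184, 189, 168, 190]
t=2: [183, 188, 187, 184, 189, 190, 185, 190]
t=3: [157, 159, 159, 158, 159, 159, 158, 159]
t=4: [244, 244, 244, 244, 244, 244, 244, 244]
t=5: [12, 12, 12, 12, 12, 12, 12, 12]
t=6: [36, 36, 36, 36, 36, 36, 36, 36]
t=7: [108, 108, 108, 108, 108, 108, 108, 108]
t=8: [324, 324, 324, 324, 324, 324, 324, 324]
t=9: [252, 252, 252, 252, 252, 252, 252, 252]
t=10: [36, 36, 36, 36, 36, 36, 36, 36]

Answer: 4
Key observation: The state at step 6, [36, 36, 36, 36, 36, 36, 36, 36], reappears at step 10 — and no state repeats earlier — so the cycle the system enters has period 4.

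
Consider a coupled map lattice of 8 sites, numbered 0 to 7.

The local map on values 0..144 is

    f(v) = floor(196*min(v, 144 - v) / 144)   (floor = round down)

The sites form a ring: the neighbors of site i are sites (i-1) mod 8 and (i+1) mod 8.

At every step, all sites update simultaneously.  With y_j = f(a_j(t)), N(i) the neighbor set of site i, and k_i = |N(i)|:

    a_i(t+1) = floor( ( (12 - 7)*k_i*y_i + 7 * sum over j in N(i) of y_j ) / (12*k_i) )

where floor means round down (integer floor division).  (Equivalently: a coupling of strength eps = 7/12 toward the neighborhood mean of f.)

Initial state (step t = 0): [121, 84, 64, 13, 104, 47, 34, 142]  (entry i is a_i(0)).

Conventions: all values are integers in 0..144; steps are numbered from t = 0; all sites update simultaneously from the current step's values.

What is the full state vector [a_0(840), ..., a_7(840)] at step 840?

Answer: [93, 86, 76, 71, 76, 86, 93, 95]
Key observation: The state at step 15, [72, 80, 89, 93, 89, 80, 72, 69], reappears at step 23: the system is in a cycle of period 8 from step 15 on.  Therefore the state at step 840 equals the state at step 15 + ((840 - 15) mod 8) = 16, which is [93, 86, 76, 71, 76, 86, 93, 95].

Derivation:
t=0: [121, 84, 64, 13, 104, 47, 34, 142]
t=1: [37, 68, 64, 48, 45, 55, 38, 23]
t=2: [56, 78, 82, 70, 65, 63, 51, 42]
t=3: [74, 83, 88, 89, 89, 81, 70, 66]
t=4: [89, 84, 77, 74, 77, 84, 90, 92]
t=5: [74, 81, 89, 92, 89, 81, 74, 72]
t=6: [92, 84, 76, 72, 76, 84, 92, 96]
t=7: [71, 81, 90, 94, 90, 81, 71, 67]
t=8: [91, 84, 75, 70, 75, 84, 91, 93]
t=9: [73, 81, 90, 93, 90, 81, 73, 70]
t=10: [92, 84, 75, 71, 75, 84, 92, 95]
t=11: [72, 81, 90, 94, 90, 81, 72, 68]
t=12: [92, 85, 75, 70, 75, 85, 92, 95]
t=13: [71, 80, 89, 93, 89, 80, 71, 68]
t=14: [92, 85, 76, 71, 76, 85, 92, 94]
t=15: [72, 80, 89, 93, 89, 80, 72, 69]
t=16: [93, 86, 76, 71, 76, 86, 93, 95]
t=17: [70, 79, 89, 93, 89, 79, 70, 67]
t=18: [91, 85, 76, 71, 76, 85, 91, 93]
t=19: [73, 81, 89, 93, 89, 81, 73, 70]
t=20: [92, 85, 75, 71, 75, 85, 92, 95]
t=21: [71, 80, 90, 94, 90, 80, 71, 68]
t=22: [92, 85, 75, 70, 75, 85, 92, 94]
t=23: [72, 80, 89, 93, 89, 80, 72, 69]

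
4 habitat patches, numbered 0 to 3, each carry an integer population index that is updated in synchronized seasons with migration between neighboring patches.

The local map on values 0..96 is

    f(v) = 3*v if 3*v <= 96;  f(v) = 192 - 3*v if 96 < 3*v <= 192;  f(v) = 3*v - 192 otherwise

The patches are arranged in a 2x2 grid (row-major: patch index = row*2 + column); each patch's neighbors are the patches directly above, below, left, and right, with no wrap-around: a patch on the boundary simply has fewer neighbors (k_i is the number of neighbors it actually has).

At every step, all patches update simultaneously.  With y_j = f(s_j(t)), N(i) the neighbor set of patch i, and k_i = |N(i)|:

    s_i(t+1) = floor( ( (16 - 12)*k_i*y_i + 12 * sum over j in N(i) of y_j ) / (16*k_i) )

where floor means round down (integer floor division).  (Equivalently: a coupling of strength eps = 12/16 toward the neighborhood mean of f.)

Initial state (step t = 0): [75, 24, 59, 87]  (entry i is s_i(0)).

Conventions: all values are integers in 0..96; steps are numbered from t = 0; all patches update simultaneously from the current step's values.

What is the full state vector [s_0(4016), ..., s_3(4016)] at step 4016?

Simulating step by step:
t=0: [75, 24, 59, 87]
t=1: [40, 56, 42, 49]
t=2: [51, 49, 60, 45]
t=3: [31, 47, 39, 35]
t=4: [70, 80, 86, 69]
t=5: [47, 24, 28, 46]
t=6: [71, 57, 60, 72]
t=7: [17, 22, 19, 18]
t=8: [58, 55, 53, 59]
t=9: [27, 19, 20, 26]
t=10: [64, 73, 74, 63]
t=11: [21, 7, 8, 22]
t=12: [32, 53, 54, 33]
t=13: [47, 79, 78, 46]
t=14: [45, 50, 49, 46]
t=15: [46, 52, 52, 46]
t=16: [40, 49, 49, 40]
t=17: [51, 65, 65, 51]
t=18: [12, 30, 30, 12]
t=19: [76, 49, 49, 76]
t=20: [42, 38, 38, 42]
t=21: [75, 69, 69, 75]
t=22: [19, 28, 28, 19]
t=23: [77, 63, 63, 77]
t=24: [12, 30, 30, 12]

Answer: [42, 38, 38, 42]
Key observation: The state at step 18, [12, 30, 30, 12], reappears at step 24: the system is in a cycle of period 6 from step 18 on.  Therefore the state at step 4016 equals the state at step 18 + ((4016 - 18) mod 6) = 20, which is [42, 38, 38, 42].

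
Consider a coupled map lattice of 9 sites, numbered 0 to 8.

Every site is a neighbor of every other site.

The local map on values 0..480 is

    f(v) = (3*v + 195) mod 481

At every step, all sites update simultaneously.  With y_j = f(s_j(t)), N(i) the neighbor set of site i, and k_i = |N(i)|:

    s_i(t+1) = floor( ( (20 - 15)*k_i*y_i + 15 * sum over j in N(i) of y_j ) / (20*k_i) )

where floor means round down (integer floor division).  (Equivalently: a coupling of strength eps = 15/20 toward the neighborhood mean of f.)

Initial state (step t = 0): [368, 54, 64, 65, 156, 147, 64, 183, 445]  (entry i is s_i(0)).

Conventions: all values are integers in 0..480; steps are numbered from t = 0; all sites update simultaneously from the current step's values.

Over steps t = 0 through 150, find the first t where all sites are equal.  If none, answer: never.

Simulating step by step:
t=0: [368, 54, 64, 65, 156, 147, 64, 183, 445]  (not all equal)
t=1: [291, 294, 299, 299, 267, 262, 299, 279, 252]  (not all equal)
t=2: [129, 130, 133, 133, 118, 115, 133, 123, 186]  (not all equal)
t=3: [111, 112, 113, 113, 106, 105, 113, 109, 138]  (not all equal)
t=4: [52, 53, 53, 53, 50, 50, 53, 51, 65]  (not all equal)
t=5: [354, 354, 354, 354, 353, 353, 354, 353, 360]  (not all equal)
t=6: [295, 295, 295, 295, 295, 295, 295, 295, 298]  (not all equal)
t=7: [118, 118, 118, 118, 118, 118, 118, 118, 120]  (not all equal)
t=8: [68, 68, 68, 68, 68, 68, 68, 68, 69]  (not all equal)
t=9: [399, 399, 399, 399, 399, 399, 399, 399, 399]  (all equal)

Answer: 9
Key observation: Synchronization is absorbing here: once all sites are equal they stay equal, and step 9 is the first all-equal step.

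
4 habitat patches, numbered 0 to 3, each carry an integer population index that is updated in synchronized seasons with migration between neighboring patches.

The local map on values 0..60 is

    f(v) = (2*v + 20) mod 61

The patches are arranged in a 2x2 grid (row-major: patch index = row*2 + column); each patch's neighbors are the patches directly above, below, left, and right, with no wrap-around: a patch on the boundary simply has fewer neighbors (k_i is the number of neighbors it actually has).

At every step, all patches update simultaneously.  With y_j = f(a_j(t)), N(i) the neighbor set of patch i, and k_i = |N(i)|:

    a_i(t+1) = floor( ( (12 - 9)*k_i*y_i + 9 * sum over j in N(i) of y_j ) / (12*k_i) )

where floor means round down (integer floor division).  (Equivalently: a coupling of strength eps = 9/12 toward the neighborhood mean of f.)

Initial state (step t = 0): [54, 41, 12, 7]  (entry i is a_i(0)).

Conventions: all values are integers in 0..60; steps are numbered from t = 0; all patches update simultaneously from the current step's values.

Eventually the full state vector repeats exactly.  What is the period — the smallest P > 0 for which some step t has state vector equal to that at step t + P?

Simulating step by step:
t=0: [54, 41, 12, 7]
t=1: [33, 25, 26, 40]
t=2: [13, 26, 26, 17]
t=3: [19, 40, 40, 21]
t=4: [43, 31, 31, 29]
t=5: [27, 28, 28, 20]
t=6: [14, 31, 31, 26]
t=7: [27, 27, 27, 18]
t=8: [13, 29, 29, 23]
t=9: [24, 23, 23, 14]
t=10: [5, 21, 21, 15]
t=11: [8, 30, 30, 13]
t=12: [23, 35, 35, 25]
t=13: [23, 12, 12, 24]
t=14: [34, 15, 15, 34]
t=15: [44, 32, 32, 44]
t=16: [29, 41, 41, 29]
t=17: [35, 23, 23, 35]
t=18: [11, 23, 23, 11]
t=19: [14, 32, 32, 14]
t=20: [29, 41, 41, 29]

Answer: 4
Key observation: The state at step 16, [29, 41, 41, 29], reappears at step 20 — and no state repeats earlier — so the cycle the system enters has period 4.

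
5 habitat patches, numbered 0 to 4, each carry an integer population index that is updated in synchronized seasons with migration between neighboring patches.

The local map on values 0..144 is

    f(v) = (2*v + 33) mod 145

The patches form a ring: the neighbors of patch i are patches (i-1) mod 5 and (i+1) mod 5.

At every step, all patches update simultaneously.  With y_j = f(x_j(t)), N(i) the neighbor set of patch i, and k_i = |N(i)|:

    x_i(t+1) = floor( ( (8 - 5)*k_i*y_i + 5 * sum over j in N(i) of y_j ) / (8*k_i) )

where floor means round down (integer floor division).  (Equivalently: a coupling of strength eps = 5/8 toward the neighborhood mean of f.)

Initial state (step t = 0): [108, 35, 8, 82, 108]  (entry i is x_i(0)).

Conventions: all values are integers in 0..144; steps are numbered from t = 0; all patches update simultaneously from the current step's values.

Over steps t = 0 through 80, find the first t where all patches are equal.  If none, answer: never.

Answer: 10
Key observation: Synchronization is absorbing here: once all patches are equal they stay equal, and step 10 is the first all-equal step.

Derivation:
t=0: [108, 35, 8, 82, 108]  (not all equal)
t=1: [103, 86, 66, 67, 87]  (not all equal)
t=2: [73, 58, 33, 33, 59]  (not all equal)
t=3: [15, 43, 69, 69, 43]  (not all equal)
t=4: [98, 72, 55, 55, 72]  (not all equal)
t=5: [51, 82, 108, 108, 82]  (not all equal)
t=6: [83, 94, 87, 87, 94]  (not all equal)
t=7: [67, 64, 66, 66, 64]  (not all equal)
t=8: [18, 19, 18, 18, 19]  (not all equal)
t=9: [70, 69, 69, 69, 69]  (not all equal)
t=10: [26, 26, 26, 26, 26]  (all equal)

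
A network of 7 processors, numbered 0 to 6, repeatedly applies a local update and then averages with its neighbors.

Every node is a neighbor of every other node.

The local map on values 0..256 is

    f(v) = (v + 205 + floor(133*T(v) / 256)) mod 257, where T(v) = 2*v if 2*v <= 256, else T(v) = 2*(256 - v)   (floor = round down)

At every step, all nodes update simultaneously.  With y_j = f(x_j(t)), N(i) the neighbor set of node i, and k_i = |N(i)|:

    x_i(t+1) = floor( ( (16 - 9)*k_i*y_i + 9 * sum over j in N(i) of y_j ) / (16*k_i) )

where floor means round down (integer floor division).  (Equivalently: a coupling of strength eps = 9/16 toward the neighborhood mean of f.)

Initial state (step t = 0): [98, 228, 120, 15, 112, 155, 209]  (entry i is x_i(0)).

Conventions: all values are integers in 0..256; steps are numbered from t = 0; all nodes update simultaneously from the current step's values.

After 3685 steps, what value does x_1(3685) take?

Answer: x_1(3685) = 205
Key observation: The state at step 3, [205, 205, 205, 205, 205, 205, 205], reappears at step 4: the system is in a cycle of period 1 from step 3 on.  Therefore the state at step 3685 equals the state at step 3 + ((3685 - 3) mod 1) = 3, which is [205, 205, 205, 205, 205, 205, 205].

Derivation:
t=0: [98, 228, 120, 15, 112, 155, 209]
t=1: [178, 198, 194, 208, 188, 199, 198]
t=2: [206, 206, 206, 205, 206, 206, 206]
t=3: [205, 205, 205, 205, 205, 205, 205]
t=4: [205, 205, 205, 205, 205, 205, 205]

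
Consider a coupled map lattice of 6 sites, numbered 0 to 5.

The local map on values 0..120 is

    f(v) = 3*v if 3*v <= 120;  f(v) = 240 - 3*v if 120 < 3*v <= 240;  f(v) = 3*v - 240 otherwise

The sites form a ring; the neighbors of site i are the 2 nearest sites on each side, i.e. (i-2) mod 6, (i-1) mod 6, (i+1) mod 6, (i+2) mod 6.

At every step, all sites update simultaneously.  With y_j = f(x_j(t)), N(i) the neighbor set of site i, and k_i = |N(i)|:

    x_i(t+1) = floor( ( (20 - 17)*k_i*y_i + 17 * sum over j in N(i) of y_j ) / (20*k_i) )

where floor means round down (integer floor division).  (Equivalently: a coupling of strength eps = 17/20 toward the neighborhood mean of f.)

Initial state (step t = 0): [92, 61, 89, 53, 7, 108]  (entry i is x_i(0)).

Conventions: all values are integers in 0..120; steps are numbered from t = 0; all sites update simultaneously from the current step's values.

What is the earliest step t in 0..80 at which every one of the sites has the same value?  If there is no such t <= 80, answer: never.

Answer: never
Key observation: The state at step 16 reappears at step 28 — the system is in a cycle of period 12 from step 16 on.  No step 0..28 is synchronized, and the cycle repeats forever, so no step up to 80 (or ever) has all sites equal.

Derivation:
t=0: [92, 61, 89, 53, 7, 108]  (not all equal)
t=1: [45, 57, 45, 52, 51, 54]  (not all equal)
t=2: [87, 89, 89, 84, 92, 85]  (not all equal)
t=3: [25, 19, 24, 24, 21, 22]  (not all equal)
t=4: [66, 69, 67, 65, 70, 66]  (not all equal)
t=5: [36, 40, 37, 37, 40, 38]  (not all equal)
t=6: [115, 112, 114, 115, 112, 114]  (not all equal)
t=7: [99, 102, 100, 99, 102, 100]  (not all equal)
t=8: [62, 59, 61, 62, 59, 61]  (not all equal)
t=9: [59, 56, 58, 59, 56, 58]  (not all equal)
t=10: [68, 65, 67, 68, 65, 67]  (not all equal)
t=11: [41, 38, 40, 41, 38, 40]  (not all equal)
t=12: [117, 117, 116, 117, 117, 116]  (not all equal)
t=13: [109, 109, 110, 109, 109, 110]  (not all equal)
t=14: [88, 88, 87, 88, 88, 87]  (not all equal)
t=15: [22, 22, 23, 22, 22, 23]  (not all equal)
t=16: [67, 67, 66, 67, 67, 66]  (not all equal)
t=17: [40, 40, 39, 40, 40, 39]  (not all equal)
t=18: [118, 118, 119, 118, 118, 119]  (not all equal)
t=19: [115, 115, 114, 115, 115, 114]  (not all equal)
t=20: [103, 103, 104, 103, 103, 104]  (not all equal)
t=21: [70, 70, 69, 70, 70, 69]  (not all equal)
t=22: [31, 31, 30, 31, 31, 30]  (not all equal)
t=23: [91, 91, 92, 91, 91, 92]  (not all equal)
t=24: [34, 34, 33, 34, 34, 33]  (not all equal)
t=25: [100, 100, 101, 100, 100, 101]  (not all equal)
t=26: [61, 61, 60, 61, 61, 60]  (not all equal)
t=27: [58, 58, 57, 58, 58, 57]  (not all equal)
t=28: [67, 67, 66, 67, 67, 66]  (not all equal)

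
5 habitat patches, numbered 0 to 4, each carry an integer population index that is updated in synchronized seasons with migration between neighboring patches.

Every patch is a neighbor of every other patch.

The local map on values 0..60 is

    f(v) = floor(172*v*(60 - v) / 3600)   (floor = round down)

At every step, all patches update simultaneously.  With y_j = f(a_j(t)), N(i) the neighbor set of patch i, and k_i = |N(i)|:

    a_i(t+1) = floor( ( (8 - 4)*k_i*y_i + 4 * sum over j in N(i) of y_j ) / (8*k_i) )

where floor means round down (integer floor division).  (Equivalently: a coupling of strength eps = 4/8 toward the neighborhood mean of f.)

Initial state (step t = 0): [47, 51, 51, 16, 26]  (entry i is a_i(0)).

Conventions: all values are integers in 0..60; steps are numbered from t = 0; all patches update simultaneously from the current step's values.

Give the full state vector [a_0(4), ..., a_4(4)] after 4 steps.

Simulating step by step:
t=0: [47, 51, 51, 16, 26]
t=1: [29, 26, 26, 30, 34]
t=2: [42, 42, 42, 42, 42]
t=3: [36, 36, 36, 36, 36]
t=4: [41, 41, 41, 41, 41]

Answer: [41, 41, 41, 41, 41]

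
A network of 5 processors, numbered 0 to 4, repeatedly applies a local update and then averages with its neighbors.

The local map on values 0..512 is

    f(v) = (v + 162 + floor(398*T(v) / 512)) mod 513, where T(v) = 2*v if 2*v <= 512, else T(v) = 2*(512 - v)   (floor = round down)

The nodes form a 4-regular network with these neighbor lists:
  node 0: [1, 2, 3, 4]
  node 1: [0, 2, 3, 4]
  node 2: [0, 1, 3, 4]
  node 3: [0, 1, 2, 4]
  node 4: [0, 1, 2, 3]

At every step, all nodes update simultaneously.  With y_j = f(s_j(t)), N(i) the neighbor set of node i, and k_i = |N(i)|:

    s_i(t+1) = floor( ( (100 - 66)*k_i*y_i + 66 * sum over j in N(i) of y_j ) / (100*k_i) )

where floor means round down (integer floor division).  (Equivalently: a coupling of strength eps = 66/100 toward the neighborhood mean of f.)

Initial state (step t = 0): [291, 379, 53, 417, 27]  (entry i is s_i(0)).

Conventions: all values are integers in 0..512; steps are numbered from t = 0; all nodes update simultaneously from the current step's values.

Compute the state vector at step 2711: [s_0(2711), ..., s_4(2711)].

Simulating step by step:
t=0: [291, 379, 53, 417, 27]
t=1: [256, 248, 259, 244, 247]
t=2: [290, 286, 289, 284, 286]
t=3: [285, 285, 285, 285, 285]
t=4: [286, 286, 286, 286, 286]
t=5: [286, 286, 286, 286, 286]

Answer: [286, 286, 286, 286, 286]
Key observation: The state at step 4, [286, 286, 286, 286, 286], reappears at step 5: the system is in a cycle of period 1 from step 4 on.  Therefore the state at step 2711 equals the state at step 4 + ((2711 - 4) mod 1) = 4, which is [286, 286, 286, 286, 286].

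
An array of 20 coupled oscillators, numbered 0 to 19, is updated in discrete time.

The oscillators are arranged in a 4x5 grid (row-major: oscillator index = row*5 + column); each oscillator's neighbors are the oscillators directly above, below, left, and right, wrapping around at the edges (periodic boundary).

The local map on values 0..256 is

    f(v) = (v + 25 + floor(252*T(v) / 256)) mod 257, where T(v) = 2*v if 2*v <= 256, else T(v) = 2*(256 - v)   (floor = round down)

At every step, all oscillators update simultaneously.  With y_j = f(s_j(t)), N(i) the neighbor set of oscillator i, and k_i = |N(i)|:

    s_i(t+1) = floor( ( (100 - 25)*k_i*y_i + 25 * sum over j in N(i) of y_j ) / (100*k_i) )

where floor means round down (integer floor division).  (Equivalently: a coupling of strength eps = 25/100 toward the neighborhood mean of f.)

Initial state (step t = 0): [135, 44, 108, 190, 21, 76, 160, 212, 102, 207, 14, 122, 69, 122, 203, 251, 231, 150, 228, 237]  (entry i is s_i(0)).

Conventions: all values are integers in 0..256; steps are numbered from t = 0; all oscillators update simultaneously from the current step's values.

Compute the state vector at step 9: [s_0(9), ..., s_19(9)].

Answer: [135, 136, 139, 132, 127, 95, 134, 136, 125, 74, 135, 135, 143, 156, 121, 137, 135, 140, 137, 72]

Derivation:
t=0: [135, 44, 108, 190, 21, 76, 160, 212, 102, 207, 14, 122, 69, 122, 203, 251, 231, 150, 228, 237]
t=1: [138, 140, 93, 83, 86, 212, 125, 81, 74, 83, 79, 126, 200, 124, 75, 39, 63, 120, 62, 46]
t=2: [126, 135, 50, 43, 37, 67, 126, 37, 193, 46, 38, 133, 84, 150, 204, 137, 192, 126, 183, 159]
t=3: [146, 139, 165, 144, 136, 203, 146, 126, 99, 153, 138, 131, 46, 111, 89, 134, 99, 129, 104, 115]
t=4: [128, 129, 118, 123, 135, 88, 128, 135, 76, 111, 128, 139, 153, 93, 53, 133, 81, 135, 87, 106]
t=5: [139, 136, 123, 133, 134, 55, 139, 145, 213, 110, 141, 129, 121, 69, 159, 131, 41, 122, 44, 92]
t=6: [141, 139, 133, 138, 132, 172, 140, 127, 86, 102, 138, 144, 135, 200, 118, 137, 144, 132, 150, 65]
t=7: [134, 136, 142, 130, 143, 108, 134, 136, 44, 76, 134, 133, 136, 84, 119, 143, 133, 141, 130, 195]
t=8: [137, 140, 135, 145, 138, 108, 138, 140, 150, 218, 136, 142, 132, 47, 121, 131, 141, 136, 133, 95]
t=9: [135, 136, 139, 132, 127, 95, 134, 136, 125, 74, 135, 135, 143, 156, 121, 137, 135, 140, 137, 72]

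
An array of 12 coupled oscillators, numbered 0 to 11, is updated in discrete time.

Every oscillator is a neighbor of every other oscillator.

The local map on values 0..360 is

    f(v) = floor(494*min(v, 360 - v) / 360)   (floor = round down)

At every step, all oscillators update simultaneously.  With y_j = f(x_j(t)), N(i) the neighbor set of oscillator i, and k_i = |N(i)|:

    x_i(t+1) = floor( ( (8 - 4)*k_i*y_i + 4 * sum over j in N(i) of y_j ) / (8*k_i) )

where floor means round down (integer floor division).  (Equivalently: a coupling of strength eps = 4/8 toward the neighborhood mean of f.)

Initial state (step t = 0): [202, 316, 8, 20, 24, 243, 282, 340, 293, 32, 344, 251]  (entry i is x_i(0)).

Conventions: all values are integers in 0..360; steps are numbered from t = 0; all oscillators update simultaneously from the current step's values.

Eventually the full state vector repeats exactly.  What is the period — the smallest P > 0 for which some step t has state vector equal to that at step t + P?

Answer: 16
Key observation: The state at step 12, [174, 174, 174, 174, 174, 174, 174, 174, 174, 174, 174, 174], reappears at step 28 — and no state repeats earlier — so the cycle the system enters has period 16.

Derivation:
t=0: [202, 316, 8, 20, 24, 243, 282, 340, 293, 32, 344, 251]
t=1: [141, 70, 47, 55, 57, 115, 91, 55, 84, 62, 52, 110]
t=2: [146, 101, 87, 92, 93, 129, 114, 92, 110, 96, 90, 126]
t=3: [170, 142, 133, 136, 137, 159, 150, 136, 147, 138, 135, 157]
t=4: [214, 196, 190, 192, 193, 207, 201, 192, 199, 194, 192, 205]
t=5: [211, 223, 226, 225, 225, 216, 220, 225, 221, 224, 225, 217]
t=6: [196, 188, 186, 187, 187, 192, 190, 187, 189, 187, 187, 192]
t=7: [230, 235, 235, 235, 235, 232, 233, 235, 234, 235, 235, 232]
t=8: [175, 171, 171, 171, 171, 173, 173, 171, 172, 171, 171, 173]
t=9: [237, 234, 234, 234, 234, 236, 236, 234, 235, 234, 234, 236]
t=10: [169, 171, 171, 171, 171, 170, 170, 171, 171, 171, 171, 170]
t=11: [232, 233, 233, 233, 233, 233, 233, 233, 233, 233, 233, 233]
t=12: [174, 174, 174, 174, 174, 174, 174, 174, 174, 174, 174, 174]
t=13: [238, 238, 238, 238, 238, 238, 238, 238, 238, 238, 238, 238]
t=14: [167, 167, 167, 167, 167, 167, 167, 167, 167, 167, 167, 167]
t=15: [229, 229, 229, 229, 229, 229, 229, 229, 229, 229, 229, 229]
t=16: [179, 179, 179, 179, 179, 179, 179, 179, 179, 179, 179, 179]
t=17: [245, 245, 245, 245, 245, 245, 245, 245, 245, 245, 245, 245]
t=18: [157, 157, 157, 157, 157, 157, 157, 157, 157, 157, 157, 157]
t=19: [215, 215, 215, 215, 215, 215, 215, 215, 215, 215, 215, 215]
t=20: [198, 198, 198, 198, 198, 198, 198, 198, 198, 198, 198, 198]
t=21: [222, 222, 222, 222, 222, 222, 222, 222, 222, 222, 222, 222]
t=22: [189, 189, 189, 189, 189, 189, 189, 189, 189, 189, 189, 189]
t=23: [234, 234, 234, 234, 234, 234, 234, 234, 234, 234, 234, 234]
t=24: [172, 172, 172, 172, 172, 172, 172, 172, 172, 172, 172, 172]
t=25: [236, 236, 236, 236, 236, 236, 236, 236, 236, 236, 236, 236]
t=26: [170, 170, 170, 170, 170, 170, 170, 170, 170, 170, 170, 170]
t=27: [233, 233, 233, 233, 233, 233, 233, 233, 233, 233, 233, 233]
t=28: [174, 174, 174, 174, 174, 174, 174, 174, 174, 174, 174, 174]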